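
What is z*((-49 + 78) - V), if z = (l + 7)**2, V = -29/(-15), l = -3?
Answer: 6496/15 ≈ 433.07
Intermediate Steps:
V = 29/15 (V = -29*(-1/15) = 29/15 ≈ 1.9333)
z = 16 (z = (-3 + 7)**2 = 4**2 = 16)
z*((-49 + 78) - V) = 16*((-49 + 78) - 1*29/15) = 16*(29 - 29/15) = 16*(406/15) = 6496/15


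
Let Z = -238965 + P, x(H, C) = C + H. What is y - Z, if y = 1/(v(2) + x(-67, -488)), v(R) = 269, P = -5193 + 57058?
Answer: 53510599/286 ≈ 1.8710e+5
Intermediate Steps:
P = 51865
Z = -187100 (Z = -238965 + 51865 = -187100)
y = -1/286 (y = 1/(269 + (-488 - 67)) = 1/(269 - 555) = 1/(-286) = -1/286 ≈ -0.0034965)
y - Z = -1/286 - 1*(-187100) = -1/286 + 187100 = 53510599/286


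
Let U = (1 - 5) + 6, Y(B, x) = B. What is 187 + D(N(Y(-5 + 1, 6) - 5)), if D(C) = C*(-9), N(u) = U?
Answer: 169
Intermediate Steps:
U = 2 (U = -4 + 6 = 2)
N(u) = 2
D(C) = -9*C
187 + D(N(Y(-5 + 1, 6) - 5)) = 187 - 9*2 = 187 - 18 = 169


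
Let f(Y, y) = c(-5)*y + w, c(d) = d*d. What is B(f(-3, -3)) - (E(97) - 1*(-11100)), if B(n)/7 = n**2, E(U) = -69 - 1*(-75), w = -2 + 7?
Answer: 23194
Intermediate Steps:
w = 5
E(U) = 6 (E(U) = -69 + 75 = 6)
c(d) = d**2
f(Y, y) = 5 + 25*y (f(Y, y) = (-5)**2*y + 5 = 25*y + 5 = 5 + 25*y)
B(n) = 7*n**2
B(f(-3, -3)) - (E(97) - 1*(-11100)) = 7*(5 + 25*(-3))**2 - (6 - 1*(-11100)) = 7*(5 - 75)**2 - (6 + 11100) = 7*(-70)**2 - 1*11106 = 7*4900 - 11106 = 34300 - 11106 = 23194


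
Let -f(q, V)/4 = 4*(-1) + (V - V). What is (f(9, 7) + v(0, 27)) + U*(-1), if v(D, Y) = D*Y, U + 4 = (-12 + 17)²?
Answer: -5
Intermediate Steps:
U = 21 (U = -4 + (-12 + 17)² = -4 + 5² = -4 + 25 = 21)
f(q, V) = 16 (f(q, V) = -4*(4*(-1) + (V - V)) = -4*(-4 + 0) = -4*(-4) = 16)
(f(9, 7) + v(0, 27)) + U*(-1) = (16 + 0*27) + 21*(-1) = (16 + 0) - 21 = 16 - 21 = -5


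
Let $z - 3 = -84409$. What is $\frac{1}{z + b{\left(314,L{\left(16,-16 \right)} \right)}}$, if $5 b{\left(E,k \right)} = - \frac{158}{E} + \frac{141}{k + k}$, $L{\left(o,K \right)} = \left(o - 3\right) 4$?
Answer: $- \frac{81640}{6890891919} \approx -1.1848 \cdot 10^{-5}$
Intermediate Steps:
$z = -84406$ ($z = 3 - 84409 = -84406$)
$L{\left(o,K \right)} = -12 + 4 o$ ($L{\left(o,K \right)} = \left(-3 + o\right) 4 = -12 + 4 o$)
$b{\left(E,k \right)} = - \frac{158}{5 E} + \frac{141}{10 k}$ ($b{\left(E,k \right)} = \frac{- \frac{158}{E} + \frac{141}{k + k}}{5} = \frac{- \frac{158}{E} + \frac{141}{2 k}}{5} = - \frac{158}{5 E} + \frac{141}{10 k}$)
$\frac{1}{z + b{\left(314,L{\left(16,-16 \right)} \right)}} = \frac{1}{-84406 + \left(- \frac{158}{5 \cdot 314} + \frac{141}{10 \left(-12 + 4 \cdot 16\right)}\right)} = \frac{1}{-84406 + \left(\left(- \frac{158}{5}\right) \frac{1}{314} + \frac{141}{10 \left(-12 + 64\right)}\right)} = \frac{1}{-84406 - \left(\frac{79}{785} - \frac{141}{10 \cdot 52}\right)} = \frac{1}{-84406 + \left(- \frac{79}{785} + \frac{141}{10} \cdot \frac{1}{52}\right)} = \frac{1}{-84406 + \left(- \frac{79}{785} + \frac{141}{520}\right)} = \frac{1}{-84406 + \frac{13921}{81640}} = \frac{1}{- \frac{6890891919}{81640}} = - \frac{81640}{6890891919}$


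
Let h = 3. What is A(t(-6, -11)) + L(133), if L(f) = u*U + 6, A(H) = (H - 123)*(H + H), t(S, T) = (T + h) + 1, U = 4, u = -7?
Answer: 1798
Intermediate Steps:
t(S, T) = 4 + T (t(S, T) = (T + 3) + 1 = (3 + T) + 1 = 4 + T)
A(H) = 2*H*(-123 + H) (A(H) = (-123 + H)*(2*H) = 2*H*(-123 + H))
L(f) = -22 (L(f) = -7*4 + 6 = -28 + 6 = -22)
A(t(-6, -11)) + L(133) = 2*(4 - 11)*(-123 + (4 - 11)) - 22 = 2*(-7)*(-123 - 7) - 22 = 2*(-7)*(-130) - 22 = 1820 - 22 = 1798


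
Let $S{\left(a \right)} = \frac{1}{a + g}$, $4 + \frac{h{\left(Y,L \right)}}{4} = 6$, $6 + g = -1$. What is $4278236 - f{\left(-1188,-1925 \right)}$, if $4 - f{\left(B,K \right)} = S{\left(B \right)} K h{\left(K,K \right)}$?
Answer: $\frac{1022500528}{239} \approx 4.2782 \cdot 10^{6}$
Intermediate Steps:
$g = -7$ ($g = -6 - 1 = -7$)
$h{\left(Y,L \right)} = 8$ ($h{\left(Y,L \right)} = -16 + 4 \cdot 6 = -16 + 24 = 8$)
$S{\left(a \right)} = \frac{1}{-7 + a}$ ($S{\left(a \right)} = \frac{1}{a - 7} = \frac{1}{-7 + a}$)
$f{\left(B,K \right)} = 4 - \frac{8 K}{-7 + B}$ ($f{\left(B,K \right)} = 4 - \frac{K}{-7 + B} 8 = 4 - \frac{8 K}{-7 + B}$)
$4278236 - f{\left(-1188,-1925 \right)} = 4278236 - \frac{4 \left(-7 - 1188 - -3850\right)}{-7 - 1188} = 4278236 - \frac{4 \left(-7 - 1188 + 3850\right)}{-1195} = 4278236 - 4 \left(- \frac{1}{1195}\right) 2655 = 4278236 - - \frac{2124}{239} = 4278236 + \frac{2124}{239} = \frac{1022500528}{239}$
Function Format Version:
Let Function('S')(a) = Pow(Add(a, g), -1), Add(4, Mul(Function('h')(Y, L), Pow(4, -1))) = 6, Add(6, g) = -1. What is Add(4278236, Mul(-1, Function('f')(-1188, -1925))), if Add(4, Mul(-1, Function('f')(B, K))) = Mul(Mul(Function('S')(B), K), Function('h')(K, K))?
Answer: Rational(1022500528, 239) ≈ 4.2782e+6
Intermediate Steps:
g = -7 (g = Add(-6, -1) = -7)
Function('h')(Y, L) = 8 (Function('h')(Y, L) = Add(-16, Mul(4, 6)) = Add(-16, 24) = 8)
Function('S')(a) = Pow(Add(-7, a), -1) (Function('S')(a) = Pow(Add(a, -7), -1) = Pow(Add(-7, a), -1))
Function('f')(B, K) = Add(4, Mul(-8, K, Pow(Add(-7, B), -1))) (Function('f')(B, K) = Add(4, Mul(-1, Mul(Mul(Pow(Add(-7, B), -1), K), 8))) = Add(4, Mul(-1, Mul(Mul(K, Pow(Add(-7, B), -1)), 8))) = Add(4, Mul(-1, Mul(8, K, Pow(Add(-7, B), -1)))) = Add(4, Mul(-8, K, Pow(Add(-7, B), -1))))
Add(4278236, Mul(-1, Function('f')(-1188, -1925))) = Add(4278236, Mul(-1, Mul(4, Pow(Add(-7, -1188), -1), Add(-7, -1188, Mul(-2, -1925))))) = Add(4278236, Mul(-1, Mul(4, Pow(-1195, -1), Add(-7, -1188, 3850)))) = Add(4278236, Mul(-1, Mul(4, Rational(-1, 1195), 2655))) = Add(4278236, Mul(-1, Rational(-2124, 239))) = Add(4278236, Rational(2124, 239)) = Rational(1022500528, 239)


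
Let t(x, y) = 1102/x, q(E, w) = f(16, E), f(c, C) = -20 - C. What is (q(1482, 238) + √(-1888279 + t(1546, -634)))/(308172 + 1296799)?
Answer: -1502/1604971 + 18*I*√3482410607/1240642583 ≈ -0.00093584 + 0.00085618*I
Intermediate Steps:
q(E, w) = -20 - E
(q(1482, 238) + √(-1888279 + t(1546, -634)))/(308172 + 1296799) = ((-20 - 1*1482) + √(-1888279 + 1102/1546))/(308172 + 1296799) = ((-20 - 1482) + √(-1888279 + 1102*(1/1546)))/1604971 = (-1502 + √(-1888279 + 551/773))*(1/1604971) = (-1502 + √(-1459639116/773))*(1/1604971) = (-1502 + 18*I*√3482410607/773)*(1/1604971) = -1502/1604971 + 18*I*√3482410607/1240642583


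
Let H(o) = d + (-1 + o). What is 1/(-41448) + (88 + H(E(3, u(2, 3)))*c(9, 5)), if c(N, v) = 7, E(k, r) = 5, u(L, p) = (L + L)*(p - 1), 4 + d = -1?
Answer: 3357287/41448 ≈ 81.000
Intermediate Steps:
d = -5 (d = -4 - 1 = -5)
u(L, p) = 2*L*(-1 + p) (u(L, p) = (2*L)*(-1 + p) = 2*L*(-1 + p))
H(o) = -6 + o (H(o) = -5 + (-1 + o) = -6 + o)
1/(-41448) + (88 + H(E(3, u(2, 3)))*c(9, 5)) = 1/(-41448) + (88 + (-6 + 5)*7) = -1/41448 + (88 - 1*7) = -1/41448 + (88 - 7) = -1/41448 + 81 = 3357287/41448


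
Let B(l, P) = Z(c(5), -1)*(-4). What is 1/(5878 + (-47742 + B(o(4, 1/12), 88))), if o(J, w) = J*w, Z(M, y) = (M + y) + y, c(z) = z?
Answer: -1/41876 ≈ -2.3880e-5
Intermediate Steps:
Z(M, y) = M + 2*y
B(l, P) = -12 (B(l, P) = (5 + 2*(-1))*(-4) = (5 - 2)*(-4) = 3*(-4) = -12)
1/(5878 + (-47742 + B(o(4, 1/12), 88))) = 1/(5878 + (-47742 - 12)) = 1/(5878 - 47754) = 1/(-41876) = -1/41876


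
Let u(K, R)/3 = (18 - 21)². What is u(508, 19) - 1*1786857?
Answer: -1786830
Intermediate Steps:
u(K, R) = 27 (u(K, R) = 3*(18 - 21)² = 3*(-3)² = 3*9 = 27)
u(508, 19) - 1*1786857 = 27 - 1*1786857 = 27 - 1786857 = -1786830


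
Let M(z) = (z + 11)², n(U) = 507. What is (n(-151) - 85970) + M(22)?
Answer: -84374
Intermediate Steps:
M(z) = (11 + z)²
(n(-151) - 85970) + M(22) = (507 - 85970) + (11 + 22)² = -85463 + 33² = -85463 + 1089 = -84374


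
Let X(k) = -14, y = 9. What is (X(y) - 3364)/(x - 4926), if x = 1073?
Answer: 3378/3853 ≈ 0.87672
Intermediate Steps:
(X(y) - 3364)/(x - 4926) = (-14 - 3364)/(1073 - 4926) = -3378/(-3853) = -3378*(-1/3853) = 3378/3853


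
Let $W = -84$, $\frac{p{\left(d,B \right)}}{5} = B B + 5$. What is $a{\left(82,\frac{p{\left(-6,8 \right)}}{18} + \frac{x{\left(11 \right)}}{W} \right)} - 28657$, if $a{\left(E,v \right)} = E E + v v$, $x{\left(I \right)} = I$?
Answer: $- \frac{16911383}{784} \approx -21571.0$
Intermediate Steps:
$p{\left(d,B \right)} = 25 + 5 B^{2}$ ($p{\left(d,B \right)} = 5 \left(B B + 5\right) = 5 \left(B^{2} + 5\right) = 5 \left(5 + B^{2}\right) = 25 + 5 B^{2}$)
$a{\left(E,v \right)} = E^{2} + v^{2}$
$a{\left(82,\frac{p{\left(-6,8 \right)}}{18} + \frac{x{\left(11 \right)}}{W} \right)} - 28657 = \left(82^{2} + \left(\frac{25 + 5 \cdot 8^{2}}{18} + \frac{11}{-84}\right)^{2}\right) - 28657 = \left(6724 + \left(\left(25 + 5 \cdot 64\right) \frac{1}{18} + 11 \left(- \frac{1}{84}\right)\right)^{2}\right) - 28657 = \left(6724 + \left(\left(25 + 320\right) \frac{1}{18} - \frac{11}{84}\right)^{2}\right) - 28657 = \left(6724 + \left(345 \cdot \frac{1}{18} - \frac{11}{84}\right)^{2}\right) - 28657 = \left(6724 + \left(\frac{115}{6} - \frac{11}{84}\right)^{2}\right) - 28657 = \left(6724 + \left(\frac{533}{28}\right)^{2}\right) - 28657 = \left(6724 + \frac{284089}{784}\right) - 28657 = \frac{5555705}{784} - 28657 = - \frac{16911383}{784}$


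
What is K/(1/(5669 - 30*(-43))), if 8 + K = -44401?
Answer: -309042231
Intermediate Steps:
K = -44409 (K = -8 - 44401 = -44409)
K/(1/(5669 - 30*(-43))) = -44409/(1/(5669 - 30*(-43))) = -44409/(1/(5669 + 1290)) = -44409/(1/6959) = -44409/1/6959 = -44409*6959 = -309042231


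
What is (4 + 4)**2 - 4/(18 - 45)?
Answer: 1732/27 ≈ 64.148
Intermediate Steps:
(4 + 4)**2 - 4/(18 - 45) = 8**2 - 4/(-27) = 64 - 1/27*(-4) = 64 + 4/27 = 1732/27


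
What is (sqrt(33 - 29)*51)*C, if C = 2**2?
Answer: 408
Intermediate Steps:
C = 4
(sqrt(33 - 29)*51)*C = (sqrt(33 - 29)*51)*4 = (sqrt(4)*51)*4 = (2*51)*4 = 102*4 = 408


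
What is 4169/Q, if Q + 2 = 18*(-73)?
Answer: -4169/1316 ≈ -3.1679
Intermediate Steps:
Q = -1316 (Q = -2 + 18*(-73) = -2 - 1314 = -1316)
4169/Q = 4169/(-1316) = 4169*(-1/1316) = -4169/1316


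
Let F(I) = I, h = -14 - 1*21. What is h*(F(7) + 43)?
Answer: -1750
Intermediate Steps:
h = -35 (h = -14 - 21 = -35)
h*(F(7) + 43) = -35*(7 + 43) = -35*50 = -1750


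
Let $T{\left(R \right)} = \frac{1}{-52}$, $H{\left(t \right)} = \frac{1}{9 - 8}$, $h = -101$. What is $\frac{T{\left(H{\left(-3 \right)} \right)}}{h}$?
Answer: $\frac{1}{5252} \approx 0.0001904$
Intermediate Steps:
$H{\left(t \right)} = 1$ ($H{\left(t \right)} = 1^{-1} = 1$)
$T{\left(R \right)} = - \frac{1}{52}$
$\frac{T{\left(H{\left(-3 \right)} \right)}}{h} = - \frac{1}{52 \left(-101\right)} = \left(- \frac{1}{52}\right) \left(- \frac{1}{101}\right) = \frac{1}{5252}$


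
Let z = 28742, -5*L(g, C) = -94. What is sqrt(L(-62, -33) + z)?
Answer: 2*sqrt(179755)/5 ≈ 169.59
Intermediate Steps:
L(g, C) = 94/5 (L(g, C) = -1/5*(-94) = 94/5)
sqrt(L(-62, -33) + z) = sqrt(94/5 + 28742) = sqrt(143804/5) = 2*sqrt(179755)/5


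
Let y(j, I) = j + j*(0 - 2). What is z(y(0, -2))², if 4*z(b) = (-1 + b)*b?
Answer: 0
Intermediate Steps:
y(j, I) = -j (y(j, I) = j + j*(-2) = j - 2*j = -j)
z(b) = b*(-1 + b)/4 (z(b) = ((-1 + b)*b)/4 = (b*(-1 + b))/4 = b*(-1 + b)/4)
z(y(0, -2))² = ((-1*0)*(-1 - 1*0)/4)² = ((¼)*0*(-1 + 0))² = ((¼)*0*(-1))² = 0² = 0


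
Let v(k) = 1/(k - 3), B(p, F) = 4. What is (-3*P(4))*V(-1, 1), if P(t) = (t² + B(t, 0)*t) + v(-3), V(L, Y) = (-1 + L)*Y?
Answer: 191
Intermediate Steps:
V(L, Y) = Y*(-1 + L)
v(k) = 1/(-3 + k)
P(t) = -⅙ + t² + 4*t (P(t) = (t² + 4*t) + 1/(-3 - 3) = (t² + 4*t) + 1/(-6) = (t² + 4*t) - ⅙ = -⅙ + t² + 4*t)
(-3*P(4))*V(-1, 1) = (-3*(-⅙ + 4² + 4*4))*(1*(-1 - 1)) = (-3*(-⅙ + 16 + 16))*(1*(-2)) = -3*191/6*(-2) = -191/2*(-2) = 191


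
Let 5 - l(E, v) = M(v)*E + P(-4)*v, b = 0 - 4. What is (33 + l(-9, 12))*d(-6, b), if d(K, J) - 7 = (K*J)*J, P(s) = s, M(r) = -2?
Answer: -6052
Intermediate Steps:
b = -4
d(K, J) = 7 + K*J² (d(K, J) = 7 + (K*J)*J = 7 + (J*K)*J = 7 + K*J²)
l(E, v) = 5 + 2*E + 4*v (l(E, v) = 5 - (-2*E - 4*v) = 5 - (-4*v - 2*E) = 5 + (2*E + 4*v) = 5 + 2*E + 4*v)
(33 + l(-9, 12))*d(-6, b) = (33 + (5 + 2*(-9) + 4*12))*(7 - 6*(-4)²) = (33 + (5 - 18 + 48))*(7 - 6*16) = (33 + 35)*(7 - 96) = 68*(-89) = -6052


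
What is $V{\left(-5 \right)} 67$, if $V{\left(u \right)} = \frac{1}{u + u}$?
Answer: $- \frac{67}{10} \approx -6.7$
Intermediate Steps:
$V{\left(u \right)} = \frac{1}{2 u}$
$V{\left(-5 \right)} 67 = \frac{1}{2 \left(-5\right)} 67 = \frac{1}{2} \left(- \frac{1}{5}\right) 67 = \left(- \frac{1}{10}\right) 67 = - \frac{67}{10}$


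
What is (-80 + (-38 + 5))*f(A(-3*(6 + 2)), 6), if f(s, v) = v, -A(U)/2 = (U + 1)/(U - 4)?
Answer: -678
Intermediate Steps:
A(U) = -2*(1 + U)/(-4 + U) (A(U) = -2*(U + 1)/(U - 4) = -2*(1 + U)/(-4 + U))
(-80 + (-38 + 5))*f(A(-3*(6 + 2)), 6) = (-80 + (-38 + 5))*6 = (-80 - 33)*6 = -113*6 = -678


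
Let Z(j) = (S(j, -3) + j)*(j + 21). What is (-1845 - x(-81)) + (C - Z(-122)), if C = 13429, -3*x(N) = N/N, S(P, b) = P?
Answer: -39179/3 ≈ -13060.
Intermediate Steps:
Z(j) = 2*j*(21 + j) (Z(j) = (j + j)*(j + 21) = (2*j)*(21 + j) = 2*j*(21 + j))
x(N) = -⅓ (x(N) = -N/(3*N) = -⅓*1 = -⅓)
(-1845 - x(-81)) + (C - Z(-122)) = (-1845 - 1*(-⅓)) + (13429 - 2*(-122)*(21 - 122)) = (-1845 + ⅓) + (13429 - 2*(-122)*(-101)) = -5534/3 + (13429 - 1*24644) = -5534/3 + (13429 - 24644) = -5534/3 - 11215 = -39179/3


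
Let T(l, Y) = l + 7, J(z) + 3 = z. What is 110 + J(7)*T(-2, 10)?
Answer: 130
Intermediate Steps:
J(z) = -3 + z
T(l, Y) = 7 + l
110 + J(7)*T(-2, 10) = 110 + (-3 + 7)*(7 - 2) = 110 + 4*5 = 110 + 20 = 130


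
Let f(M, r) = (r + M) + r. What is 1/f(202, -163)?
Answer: -1/124 ≈ -0.0080645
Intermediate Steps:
f(M, r) = M + 2*r (f(M, r) = (M + r) + r = M + 2*r)
1/f(202, -163) = 1/(202 + 2*(-163)) = 1/(202 - 326) = 1/(-124) = -1/124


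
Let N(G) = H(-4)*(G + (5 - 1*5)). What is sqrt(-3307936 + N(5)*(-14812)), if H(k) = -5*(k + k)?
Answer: 24*I*sqrt(10886) ≈ 2504.1*I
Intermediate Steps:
H(k) = -10*k
N(G) = 40*G (N(G) = (-10*(-4))*(G + (5 - 1*5)) = 40*(G + (5 - 5)) = 40*(G + 0) = 40*G)
sqrt(-3307936 + N(5)*(-14812)) = sqrt(-3307936 + (40*5)*(-14812)) = sqrt(-3307936 + 200*(-14812)) = sqrt(-3307936 - 2962400) = sqrt(-6270336) = 24*I*sqrt(10886)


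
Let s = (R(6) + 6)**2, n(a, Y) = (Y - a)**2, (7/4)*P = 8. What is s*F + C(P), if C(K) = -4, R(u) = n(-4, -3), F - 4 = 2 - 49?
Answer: -2111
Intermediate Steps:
P = 32/7 (P = (4/7)*8 = 32/7 ≈ 4.5714)
F = -43 (F = 4 + (2 - 49) = 4 - 47 = -43)
R(u) = 1 (R(u) = (-3 - 1*(-4))**2 = (-3 + 4)**2 = 1**2 = 1)
s = 49 (s = (1 + 6)**2 = 7**2 = 49)
s*F + C(P) = 49*(-43) - 4 = -2107 - 4 = -2111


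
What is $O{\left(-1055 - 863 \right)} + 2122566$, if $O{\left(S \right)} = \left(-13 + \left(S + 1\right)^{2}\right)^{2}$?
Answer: $13504715737942$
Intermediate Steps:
$O{\left(S \right)} = \left(-13 + \left(1 + S\right)^{2}\right)^{2}$
$O{\left(-1055 - 863 \right)} + 2122566 = \left(-13 + \left(1 - 1918\right)^{2}\right)^{2} + 2122566 = \left(-13 + \left(-1917\right)^{2}\right)^{2} + 2122566 = \left(-13 + 3674889\right)^{2} + 2122566 = 3674876^{2} + 2122566 = 13504713615376 + 2122566 = 13504715737942$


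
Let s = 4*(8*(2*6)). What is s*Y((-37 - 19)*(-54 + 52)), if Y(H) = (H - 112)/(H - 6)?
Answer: 0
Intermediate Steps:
Y(H) = (-112 + H)/(-6 + H)
s = 384 (s = 4*(8*12) = 4*96 = 384)
s*Y((-37 - 19)*(-54 + 52)) = 384*((-112 + (-37 - 19)*(-54 + 52))/(-6 + (-37 - 19)*(-54 + 52))) = 384*((-112 - 56*(-2))/(-6 - 56*(-2))) = 384*((-112 + 112)/(-6 + 112)) = 384*(0/106) = 384*((1/106)*0) = 384*0 = 0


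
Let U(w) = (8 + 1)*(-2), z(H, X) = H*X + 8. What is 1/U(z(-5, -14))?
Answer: -1/18 ≈ -0.055556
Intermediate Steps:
z(H, X) = 8 + H*X
U(w) = -18 (U(w) = 9*(-2) = -18)
1/U(z(-5, -14)) = 1/(-18) = -1/18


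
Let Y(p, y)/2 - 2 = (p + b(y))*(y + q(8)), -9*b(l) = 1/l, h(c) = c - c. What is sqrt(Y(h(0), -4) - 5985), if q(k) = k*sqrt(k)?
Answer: sqrt(-53831 + 8*sqrt(2))/3 ≈ 77.33*I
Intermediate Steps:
q(k) = k**(3/2)
h(c) = 0
b(l) = -1/(9*l)
Y(p, y) = 4 + 2*(p - 1/(9*y))*(y + 16*sqrt(2)) (Y(p, y) = 4 + 2*((p - 1/(9*y))*(y + 8**(3/2))) = 4 + 2*((p - 1/(9*y))*(y + 16*sqrt(2))) = 4 + 2*(p - 1/(9*y))*(y + 16*sqrt(2)))
sqrt(Y(h(0), -4) - 5985) = sqrt((34/9 + 2*0*(-4) + 32*0*sqrt(2) - 32/9*sqrt(2)/(-4)) - 5985) = sqrt((34/9 + 0 + 0 - 32/9*sqrt(2)*(-1/4)) - 5985) = sqrt((34/9 + 0 + 0 + 8*sqrt(2)/9) - 5985) = sqrt((34/9 + 8*sqrt(2)/9) - 5985) = sqrt(-53831/9 + 8*sqrt(2)/9)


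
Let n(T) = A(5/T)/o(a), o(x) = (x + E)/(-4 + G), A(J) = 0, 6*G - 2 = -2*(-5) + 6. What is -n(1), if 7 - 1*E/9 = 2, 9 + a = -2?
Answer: 0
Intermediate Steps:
a = -11 (a = -9 - 2 = -11)
G = 3 (G = 1/3 + (-2*(-5) + 6)/6 = 1/3 + (10 + 6)/6 = 1/3 + (1/6)*16 = 1/3 + 8/3 = 3)
E = 45 (E = 63 - 9*2 = 63 - 18 = 45)
o(x) = -45 - x (o(x) = (x + 45)/(-4 + 3) = (45 + x)/(-1) = (45 + x)*(-1) = -45 - x)
n(T) = 0 (n(T) = 0/(-45 - 1*(-11)) = 0/(-45 + 11) = 0/(-34) = 0*(-1/34) = 0)
-n(1) = -1*0 = 0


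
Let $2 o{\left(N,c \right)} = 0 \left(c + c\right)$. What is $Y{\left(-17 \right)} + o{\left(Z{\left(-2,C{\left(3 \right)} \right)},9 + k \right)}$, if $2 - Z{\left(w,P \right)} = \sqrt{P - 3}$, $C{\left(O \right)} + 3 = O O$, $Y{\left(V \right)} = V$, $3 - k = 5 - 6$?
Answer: $-17$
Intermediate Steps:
$k = 4$ ($k = 3 - \left(5 - 6\right) = 3 - -1 = 3 + 1 = 4$)
$C{\left(O \right)} = -3 + O^{2}$ ($C{\left(O \right)} = -3 + O O = -3 + O^{2}$)
$Z{\left(w,P \right)} = 2 - \sqrt{-3 + P}$ ($Z{\left(w,P \right)} = 2 - \sqrt{P - 3} = 2 - \sqrt{-3 + P}$)
$o{\left(N,c \right)} = 0$ ($o{\left(N,c \right)} = \frac{0 \left(c + c\right)}{2} = \frac{0 \cdot 2 c}{2} = \frac{1}{2} \cdot 0 = 0$)
$Y{\left(-17 \right)} + o{\left(Z{\left(-2,C{\left(3 \right)} \right)},9 + k \right)} = -17 + 0 = -17$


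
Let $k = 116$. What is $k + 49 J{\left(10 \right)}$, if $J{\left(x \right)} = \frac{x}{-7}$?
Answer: $46$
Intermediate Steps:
$J{\left(x \right)} = - \frac{x}{7}$ ($J{\left(x \right)} = x \left(- \frac{1}{7}\right) = - \frac{x}{7}$)
$k + 49 J{\left(10 \right)} = 116 + 49 \left(\left(- \frac{1}{7}\right) 10\right) = 116 + 49 \left(- \frac{10}{7}\right) = 116 - 70 = 46$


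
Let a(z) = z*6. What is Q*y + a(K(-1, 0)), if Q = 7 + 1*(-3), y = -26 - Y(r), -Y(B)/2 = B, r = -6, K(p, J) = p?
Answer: -158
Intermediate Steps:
Y(B) = -2*B
a(z) = 6*z
y = -38 (y = -26 - (-2)*(-6) = -26 - 1*12 = -26 - 12 = -38)
Q = 4 (Q = 7 - 3 = 4)
Q*y + a(K(-1, 0)) = 4*(-38) + 6*(-1) = -152 - 6 = -158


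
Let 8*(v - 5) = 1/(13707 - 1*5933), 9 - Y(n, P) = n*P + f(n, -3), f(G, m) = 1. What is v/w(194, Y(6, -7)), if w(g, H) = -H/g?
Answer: -30163217/1554800 ≈ -19.400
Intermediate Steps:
Y(n, P) = 8 - P*n (Y(n, P) = 9 - (n*P + 1) = 9 - (P*n + 1) = 9 - (1 + P*n) = 9 + (-1 - P*n) = 8 - P*n)
v = 310961/62192 (v = 5 + 1/(8*(13707 - 1*5933)) = 5 + 1/(8*(13707 - 5933)) = 5 + (⅛)/7774 = 5 + (⅛)*(1/7774) = 5 + 1/62192 = 310961/62192 ≈ 5.0000)
w(g, H) = -H/g
v/w(194, Y(6, -7)) = 310961/(62192*((-1*(8 - 1*(-7)*6)/194))) = 310961/(62192*((-1*(8 + 42)*1/194))) = 310961/(62192*((-1*50*1/194))) = 310961/(62192*(-25/97)) = (310961/62192)*(-97/25) = -30163217/1554800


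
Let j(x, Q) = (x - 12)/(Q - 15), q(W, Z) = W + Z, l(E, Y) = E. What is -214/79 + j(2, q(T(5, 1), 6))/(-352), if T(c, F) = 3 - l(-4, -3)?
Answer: -75723/27808 ≈ -2.7231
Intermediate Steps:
T(c, F) = 7 (T(c, F) = 3 - 1*(-4) = 3 + 4 = 7)
j(x, Q) = (-12 + x)/(-15 + Q)
-214/79 + j(2, q(T(5, 1), 6))/(-352) = -214/79 + ((-12 + 2)/(-15 + (7 + 6)))/(-352) = -214*1/79 + (-10/(-15 + 13))*(-1/352) = -214/79 + (-10/(-2))*(-1/352) = -214/79 - 1/2*(-10)*(-1/352) = -214/79 + 5*(-1/352) = -214/79 - 5/352 = -75723/27808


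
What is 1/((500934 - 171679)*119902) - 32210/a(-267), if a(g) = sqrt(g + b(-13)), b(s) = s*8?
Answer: 1/39478333010 + 32210*I*sqrt(371)/371 ≈ 2.533e-11 + 1672.3*I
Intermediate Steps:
b(s) = 8*s
a(g) = sqrt(-104 + g) (a(g) = sqrt(g + 8*(-13)) = sqrt(g - 104) = sqrt(-104 + g))
1/((500934 - 171679)*119902) - 32210/a(-267) = 1/((500934 - 171679)*119902) - 32210/sqrt(-104 - 267) = (1/119902)/329255 - 32210*(-I*sqrt(371)/371) = (1/329255)*(1/119902) - 32210*(-I*sqrt(371)/371) = 1/39478333010 - (-32210)*I*sqrt(371)/371 = 1/39478333010 + 32210*I*sqrt(371)/371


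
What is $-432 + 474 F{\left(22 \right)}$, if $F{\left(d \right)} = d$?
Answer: $9996$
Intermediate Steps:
$-432 + 474 F{\left(22 \right)} = -432 + 474 \cdot 22 = -432 + 10428 = 9996$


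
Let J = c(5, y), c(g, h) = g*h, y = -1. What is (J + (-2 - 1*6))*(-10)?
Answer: 130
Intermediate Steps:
J = -5 (J = 5*(-1) = -5)
(J + (-2 - 1*6))*(-10) = (-5 + (-2 - 1*6))*(-10) = (-5 + (-2 - 6))*(-10) = (-5 - 8)*(-10) = -13*(-10) = 130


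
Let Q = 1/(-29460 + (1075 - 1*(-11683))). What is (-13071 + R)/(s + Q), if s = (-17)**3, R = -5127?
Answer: 101314332/27352309 ≈ 3.7041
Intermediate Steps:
s = -4913
Q = -1/16702 (Q = 1/(-29460 + (1075 + 11683)) = 1/(-29460 + 12758) = 1/(-16702) = -1/16702 ≈ -5.9873e-5)
(-13071 + R)/(s + Q) = (-13071 - 5127)/(-4913 - 1/16702) = -18198/(-82056927/16702) = -18198*(-16702/82056927) = 101314332/27352309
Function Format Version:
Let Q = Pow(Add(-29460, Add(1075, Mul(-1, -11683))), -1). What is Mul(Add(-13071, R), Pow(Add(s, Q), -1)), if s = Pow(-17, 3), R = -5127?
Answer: Rational(101314332, 27352309) ≈ 3.7041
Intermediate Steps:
s = -4913
Q = Rational(-1, 16702) (Q = Pow(Add(-29460, Add(1075, 11683)), -1) = Pow(Add(-29460, 12758), -1) = Pow(-16702, -1) = Rational(-1, 16702) ≈ -5.9873e-5)
Mul(Add(-13071, R), Pow(Add(s, Q), -1)) = Mul(Add(-13071, -5127), Pow(Add(-4913, Rational(-1, 16702)), -1)) = Mul(-18198, Pow(Rational(-82056927, 16702), -1)) = Mul(-18198, Rational(-16702, 82056927)) = Rational(101314332, 27352309)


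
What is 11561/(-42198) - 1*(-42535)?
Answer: 1794880369/42198 ≈ 42535.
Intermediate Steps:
11561/(-42198) - 1*(-42535) = 11561*(-1/42198) + 42535 = -11561/42198 + 42535 = 1794880369/42198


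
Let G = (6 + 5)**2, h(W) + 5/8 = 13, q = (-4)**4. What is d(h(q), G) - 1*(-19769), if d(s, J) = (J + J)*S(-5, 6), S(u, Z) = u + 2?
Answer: 19043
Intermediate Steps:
q = 256
S(u, Z) = 2 + u
h(W) = 99/8 (h(W) = -5/8 + 13 = 99/8)
G = 121 (G = 11**2 = 121)
d(s, J) = -6*J (d(s, J) = (J + J)*(2 - 5) = (2*J)*(-3) = -6*J)
d(h(q), G) - 1*(-19769) = -6*121 - 1*(-19769) = -726 + 19769 = 19043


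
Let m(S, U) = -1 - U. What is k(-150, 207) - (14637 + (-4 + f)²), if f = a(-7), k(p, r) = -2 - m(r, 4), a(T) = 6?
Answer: -14638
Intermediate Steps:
k(p, r) = 3 (k(p, r) = -2 - (-1 - 1*4) = -2 - (-1 - 4) = -2 - 1*(-5) = -2 + 5 = 3)
f = 6
k(-150, 207) - (14637 + (-4 + f)²) = 3 - (14637 + (-4 + 6)²) = 3 - (14637 + 2²) = 3 - (14637 + 4) = 3 - 1*14641 = 3 - 14641 = -14638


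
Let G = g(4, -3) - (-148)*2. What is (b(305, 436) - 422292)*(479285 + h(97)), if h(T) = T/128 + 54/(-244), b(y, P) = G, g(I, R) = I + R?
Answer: -1579215628610655/7808 ≈ -2.0226e+11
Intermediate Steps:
G = 297 (G = (4 - 3) - (-148)*2 = 1 - 1*(-296) = 1 + 296 = 297)
b(y, P) = 297
h(T) = -27/122 + T/128 (h(T) = T*(1/128) + 54*(-1/244) = T/128 - 27/122 = -27/122 + T/128)
(b(305, 436) - 422292)*(479285 + h(97)) = (297 - 422292)*(479285 + (-27/122 + (1/128)*97)) = -421995*(479285 + (-27/122 + 97/128)) = -421995*(479285 + 4189/7808) = -421995*3742261469/7808 = -1579215628610655/7808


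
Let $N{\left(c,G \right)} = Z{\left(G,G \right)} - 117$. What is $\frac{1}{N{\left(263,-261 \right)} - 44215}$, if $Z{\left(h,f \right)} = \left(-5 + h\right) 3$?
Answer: $- \frac{1}{45130} \approx -2.2158 \cdot 10^{-5}$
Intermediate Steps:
$Z{\left(h,f \right)} = -15 + 3 h$
$N{\left(c,G \right)} = -132 + 3 G$ ($N{\left(c,G \right)} = \left(-15 + 3 G\right) - 117 = -132 + 3 G$)
$\frac{1}{N{\left(263,-261 \right)} - 44215} = \frac{1}{\left(-132 + 3 \left(-261\right)\right) - 44215} = \frac{1}{\left(-132 - 783\right) - 44215} = \frac{1}{-915 - 44215} = \frac{1}{-45130} = - \frac{1}{45130}$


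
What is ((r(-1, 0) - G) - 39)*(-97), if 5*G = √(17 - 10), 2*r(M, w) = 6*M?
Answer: 4074 + 97*√7/5 ≈ 4125.3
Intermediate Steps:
r(M, w) = 3*M (r(M, w) = (6*M)/2 = 3*M)
G = √7/5 (G = √(17 - 10)/5 = √7/5 ≈ 0.52915)
((r(-1, 0) - G) - 39)*(-97) = ((3*(-1) - √7/5) - 39)*(-97) = ((-3 - √7/5) - 39)*(-97) = (-42 - √7/5)*(-97) = 4074 + 97*√7/5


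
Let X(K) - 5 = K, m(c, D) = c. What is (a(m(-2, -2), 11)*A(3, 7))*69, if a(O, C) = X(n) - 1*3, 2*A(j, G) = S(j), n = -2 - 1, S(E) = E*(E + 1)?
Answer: -414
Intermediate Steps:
S(E) = E*(1 + E)
n = -3
X(K) = 5 + K
A(j, G) = j*(1 + j)/2 (A(j, G) = (j*(1 + j))/2 = j*(1 + j)/2)
a(O, C) = -1 (a(O, C) = (5 - 3) - 1*3 = 2 - 3 = -1)
(a(m(-2, -2), 11)*A(3, 7))*69 = -3*(1 + 3)/2*69 = -3*4/2*69 = -1*6*69 = -6*69 = -414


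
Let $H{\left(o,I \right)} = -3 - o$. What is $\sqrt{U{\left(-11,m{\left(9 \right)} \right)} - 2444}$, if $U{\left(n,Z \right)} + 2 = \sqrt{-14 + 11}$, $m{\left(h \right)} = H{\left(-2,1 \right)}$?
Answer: $\sqrt{-2446 + i \sqrt{3}} \approx 0.0175 + 49.457 i$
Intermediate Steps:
$m{\left(h \right)} = -1$ ($m{\left(h \right)} = -3 - -2 = -3 + 2 = -1$)
$U{\left(n,Z \right)} = -2 + i \sqrt{3}$ ($U{\left(n,Z \right)} = -2 + \sqrt{-14 + 11} = -2 + \sqrt{-3} = -2 + i \sqrt{3}$)
$\sqrt{U{\left(-11,m{\left(9 \right)} \right)} - 2444} = \sqrt{\left(-2 + i \sqrt{3}\right) - 2444} = \sqrt{-2446 + i \sqrt{3}}$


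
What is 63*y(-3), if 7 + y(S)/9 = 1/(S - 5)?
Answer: -32319/8 ≈ -4039.9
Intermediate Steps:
y(S) = -63 + 9/(-5 + S) (y(S) = -63 + 9/(S - 5) = -63 + 9/(-5 + S))
63*y(-3) = 63*(9*(36 - 7*(-3))/(-5 - 3)) = 63*(9*(36 + 21)/(-8)) = 63*(9*(-⅛)*57) = 63*(-513/8) = -32319/8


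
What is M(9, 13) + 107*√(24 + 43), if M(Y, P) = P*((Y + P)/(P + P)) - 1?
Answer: 10 + 107*√67 ≈ 885.83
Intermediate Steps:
M(Y, P) = -1 + P/2 + Y/2 (M(Y, P) = P*((P + Y)/((2*P))) - 1 = P*((P + Y)*(1/(2*P))) - 1 = P*((P + Y)/(2*P)) - 1 = (P/2 + Y/2) - 1 = -1 + P/2 + Y/2)
M(9, 13) + 107*√(24 + 43) = (-1 + (½)*13 + (½)*9) + 107*√(24 + 43) = (-1 + 13/2 + 9/2) + 107*√67 = 10 + 107*√67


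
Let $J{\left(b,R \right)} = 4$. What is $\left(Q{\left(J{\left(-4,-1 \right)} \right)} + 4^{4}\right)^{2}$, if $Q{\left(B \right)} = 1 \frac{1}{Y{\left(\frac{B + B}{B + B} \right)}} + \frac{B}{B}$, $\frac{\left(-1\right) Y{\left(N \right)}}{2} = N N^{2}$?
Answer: $\frac{263169}{4} \approx 65792.0$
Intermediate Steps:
$Y{\left(N \right)} = - 2 N^{3}$ ($Y{\left(N \right)} = - 2 N N^{2} = - 2 N^{3}$)
$Q{\left(B \right)} = \frac{1}{2}$ ($Q{\left(B \right)} = 1 \frac{1}{\left(-2\right) \left(\frac{B + B}{B + B}\right)^{3}} + \frac{B}{B} = 1 \frac{1}{\left(-2\right) \left(\frac{2 B}{2 B}\right)^{3}} + 1 = 1 \frac{1}{\left(-2\right) \left(2 B \frac{1}{2 B}\right)^{3}} + 1 = 1 \frac{1}{\left(-2\right) 1^{3}} + 1 = 1 \frac{1}{\left(-2\right) 1} + 1 = 1 \frac{1}{-2} + 1 = 1 \left(- \frac{1}{2}\right) + 1 = - \frac{1}{2} + 1 = \frac{1}{2}$)
$\left(Q{\left(J{\left(-4,-1 \right)} \right)} + 4^{4}\right)^{2} = \left(\frac{1}{2} + 4^{4}\right)^{2} = \left(\frac{1}{2} + 256\right)^{2} = \left(\frac{513}{2}\right)^{2} = \frac{263169}{4}$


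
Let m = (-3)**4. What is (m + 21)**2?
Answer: 10404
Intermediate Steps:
m = 81
(m + 21)**2 = (81 + 21)**2 = 102**2 = 10404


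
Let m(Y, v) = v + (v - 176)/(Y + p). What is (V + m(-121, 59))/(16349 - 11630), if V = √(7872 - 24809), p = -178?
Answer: 1366/108537 + I*√16937/4719 ≈ 0.012586 + 0.027578*I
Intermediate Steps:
m(Y, v) = v + (-176 + v)/(-178 + Y) (m(Y, v) = v + (v - 176)/(Y - 178) = v + (-176 + v)/(-178 + Y))
V = I*√16937 (V = √(-16937) = I*√16937 ≈ 130.14*I)
(V + m(-121, 59))/(16349 - 11630) = (I*√16937 + (-176 - 177*59 - 121*59)/(-178 - 121))/(16349 - 11630) = (I*√16937 + (-176 - 10443 - 7139)/(-299))/4719 = (I*√16937 - 1/299*(-17758))*(1/4719) = (I*√16937 + 1366/23)*(1/4719) = (1366/23 + I*√16937)*(1/4719) = 1366/108537 + I*√16937/4719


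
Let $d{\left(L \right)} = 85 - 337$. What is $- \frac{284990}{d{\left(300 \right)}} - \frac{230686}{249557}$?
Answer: $\frac{5075936897}{4492026} \approx 1130.0$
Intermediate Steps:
$d{\left(L \right)} = -252$ ($d{\left(L \right)} = 85 - 337 = -252$)
$- \frac{284990}{d{\left(300 \right)}} - \frac{230686}{249557} = - \frac{284990}{-252} - \frac{230686}{249557} = \left(-284990\right) \left(- \frac{1}{252}\right) - \frac{230686}{249557} = \frac{142495}{126} - \frac{230686}{249557} = \frac{5075936897}{4492026}$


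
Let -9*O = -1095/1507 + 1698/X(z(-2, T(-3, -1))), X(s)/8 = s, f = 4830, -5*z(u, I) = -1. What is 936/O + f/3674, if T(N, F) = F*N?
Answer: -8649325371/1304848655 ≈ -6.6286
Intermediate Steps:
z(u, I) = ⅕ (z(u, I) = -⅕*(-1) = ⅕)
X(s) = 8*s
O = -710315/6028 (O = -(-1095/1507 + 1698/((8*(⅕))))/9 = -(-1095*1/1507 + 1698/(8/5))/9 = -(-1095/1507 + 1698*(5/8))/9 = -(-1095/1507 + 4245/4)/9 = -⅑*6392835/6028 = -710315/6028 ≈ -117.84)
936/O + f/3674 = 936/(-710315/6028) + 4830/3674 = 936*(-6028/710315) + 4830*(1/3674) = -5642208/710315 + 2415/1837 = -8649325371/1304848655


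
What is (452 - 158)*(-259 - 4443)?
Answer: -1382388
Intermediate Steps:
(452 - 158)*(-259 - 4443) = 294*(-4702) = -1382388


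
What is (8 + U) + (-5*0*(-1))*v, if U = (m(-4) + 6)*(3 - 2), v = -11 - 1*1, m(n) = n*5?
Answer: -6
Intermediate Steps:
m(n) = 5*n
v = -12 (v = -11 - 1 = -12)
U = -14 (U = (5*(-4) + 6)*(3 - 2) = (-20 + 6)*1 = -14*1 = -14)
(8 + U) + (-5*0*(-1))*v = (8 - 14) + (-5*0*(-1))*(-12) = -6 + (0*(-1))*(-12) = -6 + 0*(-12) = -6 + 0 = -6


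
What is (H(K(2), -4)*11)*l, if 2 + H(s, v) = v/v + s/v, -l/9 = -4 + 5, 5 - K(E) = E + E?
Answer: 495/4 ≈ 123.75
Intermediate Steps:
K(E) = 5 - 2*E (K(E) = 5 - (E + E) = 5 - 2*E)
l = -9 (l = -9*(-4 + 5) = -9*1 = -9)
H(s, v) = -1 + s/v (H(s, v) = -2 + (v/v + s/v) = -2 + (1 + s/v) = -1 + s/v)
(H(K(2), -4)*11)*l = ((((5 - 2*2) - 1*(-4))/(-4))*11)*(-9) = (-((5 - 4) + 4)/4*11)*(-9) = (-(1 + 4)/4*11)*(-9) = (-¼*5*11)*(-9) = -5/4*11*(-9) = -55/4*(-9) = 495/4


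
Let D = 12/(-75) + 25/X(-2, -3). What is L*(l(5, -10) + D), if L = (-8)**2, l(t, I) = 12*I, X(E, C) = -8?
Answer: -197256/25 ≈ -7890.2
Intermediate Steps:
D = -657/200 (D = 12/(-75) + 25/(-8) = 12*(-1/75) + 25*(-1/8) = -4/25 - 25/8 = -657/200 ≈ -3.2850)
L = 64
L*(l(5, -10) + D) = 64*(12*(-10) - 657/200) = 64*(-120 - 657/200) = 64*(-24657/200) = -197256/25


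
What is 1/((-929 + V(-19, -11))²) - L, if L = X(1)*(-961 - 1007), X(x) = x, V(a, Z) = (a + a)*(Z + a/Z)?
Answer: 79179821353/40233649 ≈ 1968.0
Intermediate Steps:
V(a, Z) = 2*a*(Z + a/Z) (V(a, Z) = (2*a)*(Z + a/Z) = 2*a*(Z + a/Z))
L = -1968 (L = 1*(-961 - 1007) = 1*(-1968) = -1968)
1/((-929 + V(-19, -11))²) - L = 1/((-929 + 2*(-19)*(-19 + (-11)²)/(-11))²) - 1*(-1968) = 1/((-929 + 2*(-19)*(-1/11)*(-19 + 121))²) + 1968 = 1/((-929 + 2*(-19)*(-1/11)*102)²) + 1968 = 1/((-929 + 3876/11)²) + 1968 = 1/((-6343/11)²) + 1968 = 1/(40233649/121) + 1968 = 121/40233649 + 1968 = 79179821353/40233649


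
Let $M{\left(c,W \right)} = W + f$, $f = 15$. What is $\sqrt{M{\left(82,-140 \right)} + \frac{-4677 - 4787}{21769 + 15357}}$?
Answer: $\frac{i \sqrt{43160961241}}{18563} \approx 11.192 i$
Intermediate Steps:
$M{\left(c,W \right)} = 15 + W$ ($M{\left(c,W \right)} = W + 15 = 15 + W$)
$\sqrt{M{\left(82,-140 \right)} + \frac{-4677 - 4787}{21769 + 15357}} = \sqrt{\left(15 - 140\right) + \frac{-4677 - 4787}{21769 + 15357}} = \sqrt{-125 - \frac{9464}{37126}} = \sqrt{-125 - \frac{4732}{18563}} = \sqrt{- \frac{2325107}{18563}} = \frac{i \sqrt{43160961241}}{18563}$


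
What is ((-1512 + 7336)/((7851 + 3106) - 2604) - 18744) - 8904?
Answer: -230937920/8353 ≈ -27647.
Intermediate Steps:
((-1512 + 7336)/((7851 + 3106) - 2604) - 18744) - 8904 = (5824/(10957 - 2604) - 18744) - 8904 = (5824/8353 - 18744) - 8904 = -156562808/8353 - 8904 = -230937920/8353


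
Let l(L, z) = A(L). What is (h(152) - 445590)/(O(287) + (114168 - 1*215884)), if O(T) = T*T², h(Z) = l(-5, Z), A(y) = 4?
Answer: -445586/23538187 ≈ -0.018930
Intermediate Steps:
l(L, z) = 4
h(Z) = 4
O(T) = T³
(h(152) - 445590)/(O(287) + (114168 - 1*215884)) = (4 - 445590)/(287³ + (114168 - 1*215884)) = -445586/(23639903 + (114168 - 215884)) = -445586/(23639903 - 101716) = -445586/23538187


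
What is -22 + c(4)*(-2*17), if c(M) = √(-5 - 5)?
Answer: -22 - 34*I*√10 ≈ -22.0 - 107.52*I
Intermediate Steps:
c(M) = I*√10 (c(M) = √(-10) = I*√10)
-22 + c(4)*(-2*17) = -22 + (I*√10)*(-2*17) = -22 + (I*√10)*(-34) = -22 - 34*I*√10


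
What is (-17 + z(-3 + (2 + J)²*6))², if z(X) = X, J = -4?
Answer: 16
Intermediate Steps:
(-17 + z(-3 + (2 + J)²*6))² = (-17 + (-3 + (2 - 4)²*6))² = (-17 + (-3 + (-2)²*6))² = (-17 + (-3 + 4*6))² = (-17 + (-3 + 24))² = (-17 + 21)² = 4² = 16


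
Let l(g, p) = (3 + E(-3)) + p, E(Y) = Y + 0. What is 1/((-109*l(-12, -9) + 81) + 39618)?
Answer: 1/40680 ≈ 2.4582e-5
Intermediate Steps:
E(Y) = Y
l(g, p) = p (l(g, p) = (3 - 3) + p = 0 + p = p)
1/((-109*l(-12, -9) + 81) + 39618) = 1/((-109*(-9) + 81) + 39618) = 1/((981 + 81) + 39618) = 1/(1062 + 39618) = 1/40680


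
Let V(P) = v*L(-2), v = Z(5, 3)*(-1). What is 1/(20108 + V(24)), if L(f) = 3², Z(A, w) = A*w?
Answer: 1/19973 ≈ 5.0068e-5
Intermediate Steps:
L(f) = 9
v = -15 (v = (5*3)*(-1) = 15*(-1) = -15)
V(P) = -135 (V(P) = -15*9 = -135)
1/(20108 + V(24)) = 1/(20108 - 135) = 1/19973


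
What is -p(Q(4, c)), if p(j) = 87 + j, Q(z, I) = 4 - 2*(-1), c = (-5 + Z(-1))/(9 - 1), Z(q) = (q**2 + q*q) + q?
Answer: -93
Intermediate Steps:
Z(q) = q + 2*q**2 (Z(q) = (q**2 + q**2) + q = 2*q**2 + q = q + 2*q**2)
c = -1/2 (c = (-5 - (1 + 2*(-1)))/(9 - 1) = (-5 - (1 - 2))/8 = (-5 - 1*(-1))*(1/8) = (-5 + 1)*(1/8) = -4*1/8 = -1/2 ≈ -0.50000)
Q(z, I) = 6 (Q(z, I) = 4 + 2 = 6)
-p(Q(4, c)) = -(87 + 6) = -1*93 = -93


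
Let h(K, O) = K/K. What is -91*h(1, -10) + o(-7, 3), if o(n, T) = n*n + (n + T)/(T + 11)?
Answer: -296/7 ≈ -42.286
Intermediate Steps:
h(K, O) = 1
o(n, T) = n**2 + (T + n)/(11 + T)
-91*h(1, -10) + o(-7, 3) = -91*1 + (3 - 7 + 11*(-7)**2 + 3*(-7)**2)/(11 + 3) = -91 + (3 - 7 + 11*49 + 3*49)/14 = -91 + (3 - 7 + 539 + 147)/14 = -91 + (1/14)*682 = -91 + 341/7 = -296/7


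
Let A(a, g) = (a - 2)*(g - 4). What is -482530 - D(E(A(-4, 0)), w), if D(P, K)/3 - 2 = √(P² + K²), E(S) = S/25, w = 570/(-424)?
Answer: -482536 - 9*√8517041/5300 ≈ -4.8254e+5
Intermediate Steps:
w = -285/212 (w = 570*(-1/424) = -285/212 ≈ -1.3443)
A(a, g) = (-4 + g)*(-2 + a) (A(a, g) = (-2 + a)*(-4 + g) = (-4 + g)*(-2 + a))
E(S) = S/25 (E(S) = S*(1/25) = S/25)
D(P, K) = 6 + 3*√(K² + P²) (D(P, K) = 6 + 3*√(P² + K²) = 6 + 3*√(K² + P²))
-482530 - D(E(A(-4, 0)), w) = -482530 - (6 + 3*√((-285/212)² + ((8 - 4*(-4) - 2*0 - 4*0)/25)²)) = -482530 - (6 + 3*√(81225/44944 + ((8 + 16 + 0 + 0)/25)²)) = -482530 - (6 + 3*√(81225/44944 + ((1/25)*24)²)) = -482530 - (6 + 3*√(81225/44944 + (24/25)²)) = -482530 - (6 + 3*√(81225/44944 + 576/625)) = -482530 - (6 + 3*√(76653369/28090000)) = -482530 - (6 + 3*(3*√8517041/5300)) = -482530 - (6 + 9*√8517041/5300) = -482530 + (-6 - 9*√8517041/5300) = -482536 - 9*√8517041/5300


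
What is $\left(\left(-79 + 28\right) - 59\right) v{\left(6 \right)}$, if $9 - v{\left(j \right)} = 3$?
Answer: $-660$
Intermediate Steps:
$v{\left(j \right)} = 6$ ($v{\left(j \right)} = 9 - 3 = 6$)
$\left(\left(-79 + 28\right) - 59\right) v{\left(6 \right)} = \left(\left(-79 + 28\right) - 59\right) 6 = \left(-51 - 59\right) 6 = \left(-110\right) 6 = -660$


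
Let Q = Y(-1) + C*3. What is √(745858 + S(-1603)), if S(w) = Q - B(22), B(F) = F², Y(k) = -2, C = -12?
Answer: 2*√186334 ≈ 863.33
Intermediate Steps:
Q = -38 (Q = -2 - 12*3 = -2 - 36 = -38)
S(w) = -522 (S(w) = -38 - 1*22² = -38 - 1*484 = -38 - 484 = -522)
√(745858 + S(-1603)) = √(745858 - 522) = √745336 = 2*√186334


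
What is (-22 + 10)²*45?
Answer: 6480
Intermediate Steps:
(-22 + 10)²*45 = (-12)²*45 = 144*45 = 6480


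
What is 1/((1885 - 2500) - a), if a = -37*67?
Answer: 1/1864 ≈ 0.00053648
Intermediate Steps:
a = -2479
1/((1885 - 2500) - a) = 1/((1885 - 2500) - 1*(-2479)) = 1/(-615 + 2479) = 1/1864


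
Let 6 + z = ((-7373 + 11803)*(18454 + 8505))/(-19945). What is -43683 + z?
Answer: -198161095/3989 ≈ -49677.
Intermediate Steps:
z = -23909608/3989 (z = -6 + ((-7373 + 11803)*(18454 + 8505))/(-19945) = -6 + (4430*26959)*(-1/19945) = -6 + 119428370*(-1/19945) = -6 - 23885674/3989 = -23909608/3989 ≈ -5993.9)
-43683 + z = -43683 - 23909608/3989 = -198161095/3989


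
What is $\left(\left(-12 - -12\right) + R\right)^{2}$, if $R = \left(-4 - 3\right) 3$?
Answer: $441$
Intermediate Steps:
$R = -21$ ($R = \left(-7\right) 3 = -21$)
$\left(\left(-12 - -12\right) + R\right)^{2} = \left(\left(-12 - -12\right) - 21\right)^{2} = \left(\left(-12 + 12\right) - 21\right)^{2} = \left(0 - 21\right)^{2} = \left(-21\right)^{2} = 441$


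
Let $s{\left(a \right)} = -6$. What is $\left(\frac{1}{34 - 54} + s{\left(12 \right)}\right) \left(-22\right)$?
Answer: $\frac{1331}{10} \approx 133.1$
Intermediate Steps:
$\left(\frac{1}{34 - 54} + s{\left(12 \right)}\right) \left(-22\right) = \left(\frac{1}{34 - 54} - 6\right) \left(-22\right) = \left(\frac{1}{-20} - 6\right) \left(-22\right) = \left(- \frac{1}{20} - 6\right) \left(-22\right) = \left(- \frac{121}{20}\right) \left(-22\right) = \frac{1331}{10}$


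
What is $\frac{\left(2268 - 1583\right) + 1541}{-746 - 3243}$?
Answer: $- \frac{2226}{3989} \approx -0.55803$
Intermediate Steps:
$\frac{\left(2268 - 1583\right) + 1541}{-746 - 3243} = \frac{\left(2268 - 1583\right) + 1541}{-3989} = \left(685 + 1541\right) \left(- \frac{1}{3989}\right) = 2226 \left(- \frac{1}{3989}\right) = - \frac{2226}{3989}$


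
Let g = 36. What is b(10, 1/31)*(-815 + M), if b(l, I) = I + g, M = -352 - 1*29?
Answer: -1335932/31 ≈ -43095.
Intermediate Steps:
M = -381 (M = -352 - 29 = -381)
b(l, I) = 36 + I (b(l, I) = I + 36 = 36 + I)
b(10, 1/31)*(-815 + M) = (36 + 1/31)*(-815 - 381) = (36 + 1/31)*(-1196) = (1117/31)*(-1196) = -1335932/31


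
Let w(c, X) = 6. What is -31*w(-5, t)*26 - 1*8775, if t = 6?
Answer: -13611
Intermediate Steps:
-31*w(-5, t)*26 - 1*8775 = -31*6*26 - 1*8775 = -186*26 - 8775 = -4836 - 8775 = -13611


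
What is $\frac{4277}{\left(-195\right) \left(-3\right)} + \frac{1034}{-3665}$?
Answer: $\frac{231851}{32985} \approx 7.029$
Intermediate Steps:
$\frac{4277}{\left(-195\right) \left(-3\right)} + \frac{1034}{-3665} = \frac{4277}{585} + 1034 \left(- \frac{1}{3665}\right) = 4277 \cdot \frac{1}{585} - \frac{1034}{3665} = \frac{329}{45} - \frac{1034}{3665} = \frac{231851}{32985}$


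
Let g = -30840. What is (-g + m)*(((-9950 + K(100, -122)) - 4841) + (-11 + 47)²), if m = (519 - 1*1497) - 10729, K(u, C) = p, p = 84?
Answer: -256592663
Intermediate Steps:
K(u, C) = 84
m = -11707 (m = (519 - 1497) - 10729 = -978 - 10729 = -11707)
(-g + m)*(((-9950 + K(100, -122)) - 4841) + (-11 + 47)²) = (-1*(-30840) - 11707)*(((-9950 + 84) - 4841) + (-11 + 47)²) = (30840 - 11707)*((-9866 - 4841) + 36²) = 19133*(-14707 + 1296) = 19133*(-13411) = -256592663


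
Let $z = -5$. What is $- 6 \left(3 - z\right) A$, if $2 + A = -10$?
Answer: $576$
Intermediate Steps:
$A = -12$ ($A = -2 - 10 = -12$)
$- 6 \left(3 - z\right) A = - 6 \left(3 - -5\right) \left(-12\right) = - 6 \left(3 + 5\right) \left(-12\right) = \left(-6\right) 8 \left(-12\right) = \left(-48\right) \left(-12\right) = 576$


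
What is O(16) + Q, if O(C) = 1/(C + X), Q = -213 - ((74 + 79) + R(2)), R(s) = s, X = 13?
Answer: -10671/29 ≈ -367.97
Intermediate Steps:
Q = -368 (Q = -213 - ((74 + 79) + 2) = -213 - (153 + 2) = -213 - 1*155 = -213 - 155 = -368)
O(C) = 1/(13 + C) (O(C) = 1/(C + 13) = 1/(13 + C))
O(16) + Q = 1/(13 + 16) - 368 = 1/29 - 368 = -10671/29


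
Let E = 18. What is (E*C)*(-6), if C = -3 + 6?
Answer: -324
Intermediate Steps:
C = 3
(E*C)*(-6) = (18*3)*(-6) = 54*(-6) = -324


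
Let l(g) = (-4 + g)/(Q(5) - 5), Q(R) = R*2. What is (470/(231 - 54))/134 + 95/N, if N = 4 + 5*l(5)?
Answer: 225556/11859 ≈ 19.020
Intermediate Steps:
Q(R) = 2*R
l(g) = -4/5 + g/5 (l(g) = (-4 + g)/(2*5 - 5) = (-4 + g)/(10 - 5) = (-4 + g)/5 = (-4 + g)*(1/5) = -4/5 + g/5)
N = 5 (N = 4 + 5*(-4/5 + (1/5)*5) = 4 + 5*(-4/5 + 1) = 4 + 5*(1/5) = 4 + 1 = 5)
(470/(231 - 54))/134 + 95/N = (470/(231 - 54))/134 + 95/5 = (470/177)*(1/134) + 95*(1/5) = (470*(1/177))*(1/134) + 19 = (470/177)*(1/134) + 19 = 235/11859 + 19 = 225556/11859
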